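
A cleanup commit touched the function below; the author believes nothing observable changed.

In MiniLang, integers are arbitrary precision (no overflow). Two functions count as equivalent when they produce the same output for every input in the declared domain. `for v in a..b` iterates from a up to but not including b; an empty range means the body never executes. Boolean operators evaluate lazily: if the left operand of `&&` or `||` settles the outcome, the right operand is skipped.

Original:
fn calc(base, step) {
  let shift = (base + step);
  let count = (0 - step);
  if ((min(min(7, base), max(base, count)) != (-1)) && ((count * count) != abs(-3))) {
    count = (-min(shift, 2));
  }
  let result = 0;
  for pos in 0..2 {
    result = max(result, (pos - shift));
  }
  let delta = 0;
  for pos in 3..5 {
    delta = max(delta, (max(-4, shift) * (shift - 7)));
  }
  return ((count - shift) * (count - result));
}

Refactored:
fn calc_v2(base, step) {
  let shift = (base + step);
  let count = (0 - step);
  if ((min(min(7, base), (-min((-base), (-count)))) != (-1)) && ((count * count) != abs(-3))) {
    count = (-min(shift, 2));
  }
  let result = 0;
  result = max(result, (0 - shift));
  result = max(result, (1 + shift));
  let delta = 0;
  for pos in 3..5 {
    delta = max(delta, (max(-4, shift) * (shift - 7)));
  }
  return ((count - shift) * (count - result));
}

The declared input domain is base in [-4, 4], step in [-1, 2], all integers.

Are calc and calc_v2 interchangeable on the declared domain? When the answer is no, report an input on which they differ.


The rewrite breaks on base=-4, step=-1, where the results are -10 and 0.
calc: shift becomes -5; next count becomes 1; next ((min(min(7, base), max(base, count)) != (-1)) && ((count * count) != abs(-3))) evaluates to true; next count becomes 5; next result becomes 0; next at pos=0:; next result becomes 5; next at pos=1:; next result becomes 6; next delta becomes 0; next at pos=3:; next delta becomes 48; next at pos=4:; next delta becomes 48; next final value -10
calc_v2: shift becomes -5; next count becomes 1; next ((min(min(7, base), (-min((-base), (-count)))) != (-1)) && ((count * count) != abs(-3))) evaluates to true; next count becomes 5; next result becomes 0; next result becomes 5; next result becomes 5; next delta becomes 0; next at pos=3:; next delta becomes 48; next at pos=4:; next delta becomes 48; next final value 0
verdict: not equivalent; witness: base=-4, step=-1


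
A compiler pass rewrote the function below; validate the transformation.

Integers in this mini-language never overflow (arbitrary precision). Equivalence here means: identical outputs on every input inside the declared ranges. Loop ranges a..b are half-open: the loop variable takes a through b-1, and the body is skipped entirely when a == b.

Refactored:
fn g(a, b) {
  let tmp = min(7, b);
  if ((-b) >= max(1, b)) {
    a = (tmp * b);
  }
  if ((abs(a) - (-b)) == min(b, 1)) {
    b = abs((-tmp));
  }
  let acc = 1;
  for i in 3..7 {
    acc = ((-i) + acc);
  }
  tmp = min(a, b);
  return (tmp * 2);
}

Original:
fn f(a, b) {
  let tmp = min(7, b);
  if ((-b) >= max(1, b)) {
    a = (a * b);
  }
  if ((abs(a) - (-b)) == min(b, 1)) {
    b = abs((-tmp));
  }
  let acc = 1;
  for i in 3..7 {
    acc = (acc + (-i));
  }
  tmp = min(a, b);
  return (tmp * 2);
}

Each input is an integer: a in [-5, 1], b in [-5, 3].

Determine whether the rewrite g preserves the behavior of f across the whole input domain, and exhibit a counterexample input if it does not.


Take a=0, b=-5.
f: tmp=-5, then ((-b) >= max(1, b)) is true, then a=0, then ((abs(a) - (-b)) == min(b, 1)) is true, then b=5, then acc=1, then (i=3), then acc=-2, then (i=4), then acc=-6, then (i=5), then acc=-11, then (i=6), then acc=-17, then tmp=0, then returns 0
g: tmp=-5, then ((-b) >= max(1, b)) is true, then a=25, then ((abs(a) - (-b)) == min(b, 1)) is false, then acc=1, then (i=3), then acc=-2, then (i=4), then acc=-6, then (i=5), then acc=-11, then (i=6), then acc=-17, then tmp=-5, then returns -10
0 vs -10 — the two versions disagree here.
verdict: not equivalent; witness: a=0, b=-5


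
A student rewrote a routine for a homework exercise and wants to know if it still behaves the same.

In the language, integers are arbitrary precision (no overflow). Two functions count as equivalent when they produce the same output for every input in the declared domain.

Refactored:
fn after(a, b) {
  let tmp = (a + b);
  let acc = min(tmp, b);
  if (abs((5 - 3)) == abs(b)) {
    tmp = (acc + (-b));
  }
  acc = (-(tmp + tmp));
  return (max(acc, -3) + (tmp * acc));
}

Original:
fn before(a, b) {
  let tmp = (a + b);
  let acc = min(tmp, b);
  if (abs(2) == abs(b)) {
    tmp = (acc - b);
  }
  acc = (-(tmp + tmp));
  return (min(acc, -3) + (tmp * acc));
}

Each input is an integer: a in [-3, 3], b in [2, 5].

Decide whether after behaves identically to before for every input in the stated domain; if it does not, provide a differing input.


Consider the input a=-3, b=2.
before: tmp becomes -1; next acc becomes -1; next (abs(2) == abs(b)) evaluates to true; next tmp becomes -3; next acc becomes 6; next final value -21
after: tmp becomes -1; next acc becomes -1; next (abs((5 - 3)) == abs(b)) evaluates to true; next tmp becomes -3; next acc becomes 6; next final value -12
-21 against -12: the behavior changed.
verdict: not equivalent; witness: a=-3, b=2


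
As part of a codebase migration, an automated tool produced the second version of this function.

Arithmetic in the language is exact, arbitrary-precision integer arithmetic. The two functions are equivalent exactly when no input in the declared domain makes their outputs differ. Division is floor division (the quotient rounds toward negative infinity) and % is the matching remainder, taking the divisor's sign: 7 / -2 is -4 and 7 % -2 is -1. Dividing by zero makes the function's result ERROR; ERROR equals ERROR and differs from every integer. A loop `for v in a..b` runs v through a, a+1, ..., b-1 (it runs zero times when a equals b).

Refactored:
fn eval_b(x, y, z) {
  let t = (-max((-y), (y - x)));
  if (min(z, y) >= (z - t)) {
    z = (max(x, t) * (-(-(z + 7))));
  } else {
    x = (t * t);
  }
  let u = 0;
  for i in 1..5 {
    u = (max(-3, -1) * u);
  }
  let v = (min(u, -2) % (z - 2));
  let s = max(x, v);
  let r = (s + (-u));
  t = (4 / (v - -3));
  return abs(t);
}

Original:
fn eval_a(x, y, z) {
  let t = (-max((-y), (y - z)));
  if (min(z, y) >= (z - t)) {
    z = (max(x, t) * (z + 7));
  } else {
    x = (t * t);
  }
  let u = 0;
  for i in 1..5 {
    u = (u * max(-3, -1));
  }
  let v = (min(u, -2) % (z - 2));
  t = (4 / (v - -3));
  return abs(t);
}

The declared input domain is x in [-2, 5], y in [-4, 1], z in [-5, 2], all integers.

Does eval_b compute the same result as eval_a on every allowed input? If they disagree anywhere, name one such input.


Run the pair on x=-2, y=1, z=2.
eval_a: t becomes 1; next (min(z, y) >= (z - t)) evaluates to true; next z becomes 9; next u becomes 0; next at i=1:; next u becomes 0; next at i=2:; next u becomes 0; next at i=3:; next u becomes 0; next at i=4:; next u becomes 0; next v becomes 5; next t becomes 0; next final value 0
eval_b: t becomes -3; next (min(z, y) >= (z - t)) evaluates to false; next x becomes 9; next u becomes 0; next at i=1:; next u becomes 0; next at i=2:; next u becomes 0; next at i=3:; next u becomes 0; next at i=4:; next u becomes 0; next hits division by zero so the output is ERROR
0 against ERROR: the behavior changed.
verdict: not equivalent; witness: x=-2, y=1, z=2


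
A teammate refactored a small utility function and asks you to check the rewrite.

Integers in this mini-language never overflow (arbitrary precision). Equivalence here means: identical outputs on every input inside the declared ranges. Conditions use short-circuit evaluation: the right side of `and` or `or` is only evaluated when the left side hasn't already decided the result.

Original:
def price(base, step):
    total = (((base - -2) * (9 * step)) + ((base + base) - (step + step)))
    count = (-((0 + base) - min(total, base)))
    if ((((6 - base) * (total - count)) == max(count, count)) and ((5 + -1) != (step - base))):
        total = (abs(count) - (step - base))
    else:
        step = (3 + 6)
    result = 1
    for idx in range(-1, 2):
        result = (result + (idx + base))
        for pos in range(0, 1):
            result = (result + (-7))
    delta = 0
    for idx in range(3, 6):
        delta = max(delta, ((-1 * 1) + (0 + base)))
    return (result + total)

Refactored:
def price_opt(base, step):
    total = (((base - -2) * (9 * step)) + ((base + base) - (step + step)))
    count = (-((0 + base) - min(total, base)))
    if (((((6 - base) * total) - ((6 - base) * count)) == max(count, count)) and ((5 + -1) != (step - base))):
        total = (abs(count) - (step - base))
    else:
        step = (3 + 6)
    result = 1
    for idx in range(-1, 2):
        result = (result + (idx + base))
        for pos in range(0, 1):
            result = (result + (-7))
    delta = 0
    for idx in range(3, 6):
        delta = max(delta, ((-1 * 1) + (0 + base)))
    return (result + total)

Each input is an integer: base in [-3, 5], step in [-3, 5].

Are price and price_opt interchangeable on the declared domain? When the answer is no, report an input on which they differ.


Comparing the listings, the differences include: arithmetic usage differs, constant usage differs.
Tracing base=0, step=2: price: total := 32 | count := 0 | ((((6 - base) * (total - count)) == max(count, count)) and ((5 + -1) != (step - base))): false | step := 9 | result := 1 | iter idx=-1: | result := 0 | iter pos=0: | result := -7 | iter idx=0: | result := -7 | iter pos=0: | result := -14 | iter idx=1: | result := -13 | iter pos=0: | result := -20 | delta := 0 | iter idx=3: | delta := 0 | iter idx=4: | delta := 0 | iter idx=5: | delta := 0 | result 12 | price_opt: total := 32 | count := 0 | (((((6 - base) * total) - ((6 - base) * count)) == max(count, count)) and ((5 + -1) != (step - base))): false | step := 9 | result := 1 | iter idx=-1: | result := 0 | iter pos=0: | result := -7 | iter idx=0: | result := -7 | iter pos=0: | result := -14 | iter idx=1: | result := -13 | iter pos=0: | result := -20 | delta := 0 | iter idx=3: | delta := 0 | iter idx=4: | delta := 0 | iter idx=5: | delta := 0 | result 12 — matching result 12.
Sweeping the whole domain (81 inputs) finds no disagreement.
verdict: equivalent


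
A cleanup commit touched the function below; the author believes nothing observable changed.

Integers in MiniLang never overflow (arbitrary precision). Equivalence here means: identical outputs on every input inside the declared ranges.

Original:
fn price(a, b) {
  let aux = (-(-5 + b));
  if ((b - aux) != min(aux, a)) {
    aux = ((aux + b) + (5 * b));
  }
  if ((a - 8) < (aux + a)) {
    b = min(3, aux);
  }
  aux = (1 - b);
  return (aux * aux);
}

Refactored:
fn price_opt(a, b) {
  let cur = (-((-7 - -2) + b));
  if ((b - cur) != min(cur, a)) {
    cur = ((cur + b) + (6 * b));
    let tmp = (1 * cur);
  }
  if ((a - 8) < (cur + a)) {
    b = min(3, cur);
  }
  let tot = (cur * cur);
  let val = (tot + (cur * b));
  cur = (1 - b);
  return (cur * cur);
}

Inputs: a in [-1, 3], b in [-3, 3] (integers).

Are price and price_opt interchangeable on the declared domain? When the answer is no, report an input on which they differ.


Run the pair on a=-1, b=-2.
price: aux := 7 | ((b - aux) != min(aux, a)): true | aux := -5 | ((a - 8) < (aux + a)): true | b := -5 | aux := 6 | result 36
price_opt: cur := 7 | ((b - cur) != min(cur, a)): true | cur := -7 | tmp := -7 | ((a - 8) < (cur + a)): true | b := -7 | tot := 49 | val := 98 | cur := 8 | result 64
36 and 64 differ, so these are not the same function on this domain.
verdict: not equivalent; witness: a=-1, b=-2


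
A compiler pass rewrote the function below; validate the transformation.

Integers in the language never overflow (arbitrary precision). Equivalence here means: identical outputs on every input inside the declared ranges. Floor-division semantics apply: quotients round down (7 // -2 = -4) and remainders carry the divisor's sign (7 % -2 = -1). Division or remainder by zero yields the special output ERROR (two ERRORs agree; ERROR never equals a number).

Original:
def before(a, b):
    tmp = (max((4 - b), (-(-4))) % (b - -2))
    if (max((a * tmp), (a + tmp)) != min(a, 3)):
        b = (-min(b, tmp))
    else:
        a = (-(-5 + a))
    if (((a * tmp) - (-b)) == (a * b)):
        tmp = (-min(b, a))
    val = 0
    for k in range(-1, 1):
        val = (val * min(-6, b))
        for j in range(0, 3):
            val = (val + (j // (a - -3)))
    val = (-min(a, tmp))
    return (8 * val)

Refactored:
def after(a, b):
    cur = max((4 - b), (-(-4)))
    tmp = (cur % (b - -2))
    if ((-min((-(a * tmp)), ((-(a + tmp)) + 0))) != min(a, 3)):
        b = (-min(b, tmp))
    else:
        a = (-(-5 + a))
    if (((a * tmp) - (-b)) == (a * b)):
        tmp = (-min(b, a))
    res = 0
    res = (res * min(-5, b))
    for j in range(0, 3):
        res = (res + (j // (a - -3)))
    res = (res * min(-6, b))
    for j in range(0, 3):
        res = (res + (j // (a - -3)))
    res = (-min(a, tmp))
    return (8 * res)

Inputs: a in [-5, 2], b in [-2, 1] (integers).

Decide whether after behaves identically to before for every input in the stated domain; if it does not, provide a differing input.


The edit looks behavioral (`-6` became `-5`), but over these ranges it never changes the outcome; all 32 inputs agree.
verdict: equivalent


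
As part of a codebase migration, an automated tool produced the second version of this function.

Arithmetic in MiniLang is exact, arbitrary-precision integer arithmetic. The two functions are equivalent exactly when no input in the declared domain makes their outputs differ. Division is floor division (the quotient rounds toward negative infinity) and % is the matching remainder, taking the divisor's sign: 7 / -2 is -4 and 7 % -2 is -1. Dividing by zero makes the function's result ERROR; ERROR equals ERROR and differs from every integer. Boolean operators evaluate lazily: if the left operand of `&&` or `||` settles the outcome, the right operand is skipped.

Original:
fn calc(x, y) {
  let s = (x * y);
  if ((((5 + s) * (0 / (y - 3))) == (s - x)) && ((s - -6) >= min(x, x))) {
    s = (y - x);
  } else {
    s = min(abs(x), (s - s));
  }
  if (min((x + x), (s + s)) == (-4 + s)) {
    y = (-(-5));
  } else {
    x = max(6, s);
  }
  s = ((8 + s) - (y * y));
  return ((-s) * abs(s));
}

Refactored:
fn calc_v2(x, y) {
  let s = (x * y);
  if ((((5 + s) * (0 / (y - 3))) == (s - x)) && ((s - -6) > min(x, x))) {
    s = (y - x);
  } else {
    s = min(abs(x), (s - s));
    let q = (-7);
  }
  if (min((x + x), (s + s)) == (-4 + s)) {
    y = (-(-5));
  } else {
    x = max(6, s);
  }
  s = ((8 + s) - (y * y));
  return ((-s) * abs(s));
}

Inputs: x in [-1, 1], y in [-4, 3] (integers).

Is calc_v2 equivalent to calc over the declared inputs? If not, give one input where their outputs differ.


Equivalent. The one real change (`((s - -6) >= min(x, x))` became `((s - -6) > min(x, x))`) has no effect anywhere in the declared ranges.
Every one of the 24 inputs gives matching results.
As a probe, take x=0, y=3: calc runs s := 0 | divide-by-zero, output ERROR; calc_v2 runs s := 0 | divide-by-zero, output ERROR; both end at ERROR.
verdict: equivalent


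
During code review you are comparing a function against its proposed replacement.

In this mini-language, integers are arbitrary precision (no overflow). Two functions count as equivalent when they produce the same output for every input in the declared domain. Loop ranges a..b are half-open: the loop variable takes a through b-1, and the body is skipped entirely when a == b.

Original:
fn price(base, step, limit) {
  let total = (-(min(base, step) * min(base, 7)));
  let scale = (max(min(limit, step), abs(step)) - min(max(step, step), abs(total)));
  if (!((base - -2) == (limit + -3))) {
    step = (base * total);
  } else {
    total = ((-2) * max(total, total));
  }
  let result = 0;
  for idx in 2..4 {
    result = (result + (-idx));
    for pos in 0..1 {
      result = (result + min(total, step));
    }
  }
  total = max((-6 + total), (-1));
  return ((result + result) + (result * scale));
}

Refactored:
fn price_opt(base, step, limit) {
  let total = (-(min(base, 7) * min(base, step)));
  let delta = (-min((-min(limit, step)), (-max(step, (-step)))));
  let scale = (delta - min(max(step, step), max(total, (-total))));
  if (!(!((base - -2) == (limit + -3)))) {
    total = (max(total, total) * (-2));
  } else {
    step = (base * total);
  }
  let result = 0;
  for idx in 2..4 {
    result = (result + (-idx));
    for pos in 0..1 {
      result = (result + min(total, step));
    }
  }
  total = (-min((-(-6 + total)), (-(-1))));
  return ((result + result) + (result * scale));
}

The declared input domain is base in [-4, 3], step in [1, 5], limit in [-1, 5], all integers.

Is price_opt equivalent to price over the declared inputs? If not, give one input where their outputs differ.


Equivalent — the differences include statement counts differ; min/max/abs usage differs; local variable names differ; boolean connective usage differs, yet no declared input distinguishes the two.
As a probe, take base=1, step=2, limit=2: price runs total becomes -1; next scale becomes 1; next (!((base - -2) == (limit + -3))) evaluates to true; next step becomes -1; next result becomes 0; next at idx=2:; next result becomes -2; next at pos=0:; next result becomes -3; next at idx=3:; next result becomes -6; next at pos=0:; next result becomes -7; next total becomes -1; next final value -21; price_opt runs total becomes -1; next delta becomes 2; next scale becomes 1; next (!(!((base - -2) == (limit + -3)))) evaluates to false; next step becomes -1; next result becomes 0; next at idx=2:; next result becomes -2; next at pos=0:; next result becomes -3; next at idx=3:; next result becomes -6; next at pos=0:; next result becomes -7; next total becomes -1; next final value -21; both end at -21.
Across all 280 domain points the two functions coincide.
verdict: equivalent


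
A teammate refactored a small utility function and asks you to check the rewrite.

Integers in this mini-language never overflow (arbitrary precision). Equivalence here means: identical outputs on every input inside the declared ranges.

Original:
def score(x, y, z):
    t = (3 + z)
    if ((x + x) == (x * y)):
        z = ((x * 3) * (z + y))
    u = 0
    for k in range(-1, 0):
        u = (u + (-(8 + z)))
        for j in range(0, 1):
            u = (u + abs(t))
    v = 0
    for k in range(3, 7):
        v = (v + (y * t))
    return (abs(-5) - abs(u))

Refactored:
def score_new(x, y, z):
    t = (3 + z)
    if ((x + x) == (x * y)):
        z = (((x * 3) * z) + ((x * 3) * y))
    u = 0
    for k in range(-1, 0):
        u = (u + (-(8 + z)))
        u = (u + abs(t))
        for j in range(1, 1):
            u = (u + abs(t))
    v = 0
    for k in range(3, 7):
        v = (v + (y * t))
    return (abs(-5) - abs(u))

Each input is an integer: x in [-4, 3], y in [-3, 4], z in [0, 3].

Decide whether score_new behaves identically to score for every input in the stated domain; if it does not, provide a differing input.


The two are interchangeable: constant usage differs; also arithmetic usage differs; also loop structure differs; also statement counts differ; also min/max/abs usage differs, and every declared input agrees.
As a probe, take x=-1, y=1, z=1: score runs t=4, then ((x + x) == (x * y)) is false, then u=0, then (k=-1), then u=-9, then (j=0), then u=-5, then v=0, then (k=3), then v=4, then (k=4), then v=8, then (k=5), then v=12, then (k=6), then v=16, then returns 0; score_new runs t=4, then ((x + x) == (x * y)) is false, then u=0, then (k=-1), then u=-9, then u=-5, then the loop over j runs zero times, then v=0, then (k=3), then v=4, then (k=4), then v=8, then (k=5), then v=12, then (k=6), then v=16, then returns 0; both end at 0.
Sweeping the whole domain (256 inputs) finds no disagreement.
verdict: equivalent


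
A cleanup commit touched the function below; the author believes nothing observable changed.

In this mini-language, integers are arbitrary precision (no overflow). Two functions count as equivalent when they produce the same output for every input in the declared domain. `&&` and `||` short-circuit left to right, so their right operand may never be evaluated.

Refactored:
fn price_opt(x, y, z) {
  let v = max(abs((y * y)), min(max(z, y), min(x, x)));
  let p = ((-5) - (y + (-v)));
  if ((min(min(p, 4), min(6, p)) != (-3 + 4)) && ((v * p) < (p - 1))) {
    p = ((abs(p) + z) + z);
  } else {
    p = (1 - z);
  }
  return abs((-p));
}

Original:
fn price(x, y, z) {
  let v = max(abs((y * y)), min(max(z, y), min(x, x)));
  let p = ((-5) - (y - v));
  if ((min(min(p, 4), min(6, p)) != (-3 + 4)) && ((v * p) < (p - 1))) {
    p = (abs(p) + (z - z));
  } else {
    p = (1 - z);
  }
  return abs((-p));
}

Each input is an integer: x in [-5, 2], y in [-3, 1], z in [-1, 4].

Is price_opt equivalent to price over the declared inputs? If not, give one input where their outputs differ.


At x=2, y=-1, z=2: price gives 2, price_opt gives 6.
verdict: not equivalent; witness: x=2, y=-1, z=2


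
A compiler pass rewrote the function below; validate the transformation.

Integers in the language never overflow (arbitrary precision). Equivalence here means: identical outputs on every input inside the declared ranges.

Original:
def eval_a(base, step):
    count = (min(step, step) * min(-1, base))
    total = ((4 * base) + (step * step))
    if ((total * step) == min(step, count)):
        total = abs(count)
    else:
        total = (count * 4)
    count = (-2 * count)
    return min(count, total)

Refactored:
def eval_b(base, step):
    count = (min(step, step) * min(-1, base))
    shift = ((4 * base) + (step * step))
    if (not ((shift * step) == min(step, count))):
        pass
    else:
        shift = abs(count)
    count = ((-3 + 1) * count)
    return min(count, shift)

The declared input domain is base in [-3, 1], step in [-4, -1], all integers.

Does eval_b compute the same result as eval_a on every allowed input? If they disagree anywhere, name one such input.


The rewrite breaks on base=-3, step=-1, where the results are -6 and -11.
eval_a: count = 3; total = -11; ((total * step) == min(step, count)) -> false; total = 12; count = -6; return -6
eval_b: count = 3; shift = -11; (not ((shift * step) == min(step, count))) -> true; count = -6; return -11
verdict: not equivalent; witness: base=-3, step=-1


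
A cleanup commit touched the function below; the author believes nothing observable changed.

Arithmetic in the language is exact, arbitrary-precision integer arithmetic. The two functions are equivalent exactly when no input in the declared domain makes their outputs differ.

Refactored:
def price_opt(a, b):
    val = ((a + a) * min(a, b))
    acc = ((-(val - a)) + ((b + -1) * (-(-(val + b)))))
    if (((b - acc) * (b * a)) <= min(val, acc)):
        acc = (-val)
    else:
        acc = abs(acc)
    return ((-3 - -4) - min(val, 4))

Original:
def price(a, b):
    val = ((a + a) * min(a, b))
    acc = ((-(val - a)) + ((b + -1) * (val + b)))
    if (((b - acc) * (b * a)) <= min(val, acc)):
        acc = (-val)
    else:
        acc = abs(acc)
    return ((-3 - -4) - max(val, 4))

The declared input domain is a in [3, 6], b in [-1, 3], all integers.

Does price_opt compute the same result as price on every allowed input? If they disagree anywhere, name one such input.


There is a counterexample at a=3, b=-1: -3 on one side, 7 on the other.
price: val = -6; acc = 23; (((b - acc) * (b * a)) <= min(val, acc)) -> false; acc = 23; return -3
price_opt: val = -6; acc = 23; (((b - acc) * (b * a)) <= min(val, acc)) -> false; acc = 23; return 7
verdict: not equivalent; witness: a=3, b=-1


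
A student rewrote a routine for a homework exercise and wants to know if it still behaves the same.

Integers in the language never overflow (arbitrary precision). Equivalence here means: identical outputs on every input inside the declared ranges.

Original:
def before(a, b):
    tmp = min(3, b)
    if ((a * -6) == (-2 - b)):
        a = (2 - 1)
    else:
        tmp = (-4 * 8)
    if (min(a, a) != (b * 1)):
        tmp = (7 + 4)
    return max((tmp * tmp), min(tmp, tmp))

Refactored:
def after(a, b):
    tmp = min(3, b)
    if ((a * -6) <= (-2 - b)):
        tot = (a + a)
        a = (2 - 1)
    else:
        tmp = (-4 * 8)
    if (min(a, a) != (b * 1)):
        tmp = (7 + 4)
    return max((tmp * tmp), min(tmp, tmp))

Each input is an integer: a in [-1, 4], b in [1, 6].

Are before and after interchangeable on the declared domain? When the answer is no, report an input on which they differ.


These are not equivalent — on a=1, b=1 the outputs split (1024 vs 1).
before: tmp becomes 1; next ((a * -6) == (-2 - b)) evaluates to false; next tmp becomes -32; next (min(a, a) != (b * 1)) evaluates to false; next final value 1024
after: tmp becomes 1; next ((a * -6) <= (-2 - b)) evaluates to true; next tot becomes 2; next a becomes 1; next (min(a, a) != (b * 1)) evaluates to false; next final value 1
verdict: not equivalent; witness: a=1, b=1


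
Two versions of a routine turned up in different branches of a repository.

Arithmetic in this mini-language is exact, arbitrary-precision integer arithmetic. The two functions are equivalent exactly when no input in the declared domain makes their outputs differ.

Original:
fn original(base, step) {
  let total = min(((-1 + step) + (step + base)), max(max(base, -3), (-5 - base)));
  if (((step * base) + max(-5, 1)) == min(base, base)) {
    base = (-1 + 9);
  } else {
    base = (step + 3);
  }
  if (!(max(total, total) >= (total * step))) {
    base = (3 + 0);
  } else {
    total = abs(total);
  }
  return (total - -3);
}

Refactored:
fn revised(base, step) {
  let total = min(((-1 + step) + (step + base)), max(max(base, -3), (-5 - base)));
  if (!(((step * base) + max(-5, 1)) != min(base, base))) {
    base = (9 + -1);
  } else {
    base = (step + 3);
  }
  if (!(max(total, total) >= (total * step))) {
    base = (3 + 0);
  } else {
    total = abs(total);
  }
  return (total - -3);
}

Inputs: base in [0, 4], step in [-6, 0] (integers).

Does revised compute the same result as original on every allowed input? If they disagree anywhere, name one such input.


The two versions differ — the changes include boolean connective usage differs; and comparison usage differs.
Tracing base=4, step=-4: original: total=-5, then (((step * base) + max(-5, 1)) == min(base, base)) is false, then base=-1, then (!(max(total, total) >= (total * step))) is true, then base=3, then returns -2 | revised: total=-5, then (!(((step * base) + max(-5, 1)) != min(base, base))) is false, then base=-1, then (!(max(total, total) >= (total * step))) is true, then base=3, then returns -2 — matching result -2.
Across all 35 domain points the two functions coincide.
verdict: equivalent


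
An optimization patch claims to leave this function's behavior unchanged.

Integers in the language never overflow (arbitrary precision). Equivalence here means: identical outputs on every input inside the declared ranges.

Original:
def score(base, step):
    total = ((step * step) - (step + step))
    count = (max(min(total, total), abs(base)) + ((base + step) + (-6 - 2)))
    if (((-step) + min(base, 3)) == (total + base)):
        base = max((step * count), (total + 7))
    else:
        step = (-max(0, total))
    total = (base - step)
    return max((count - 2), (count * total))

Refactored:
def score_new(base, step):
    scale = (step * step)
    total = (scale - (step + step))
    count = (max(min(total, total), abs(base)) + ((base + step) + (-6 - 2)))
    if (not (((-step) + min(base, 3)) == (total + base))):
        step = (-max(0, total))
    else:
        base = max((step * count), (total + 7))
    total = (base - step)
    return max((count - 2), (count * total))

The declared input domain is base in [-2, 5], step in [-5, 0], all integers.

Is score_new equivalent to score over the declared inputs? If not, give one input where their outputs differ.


Behavior is preserved: although local variable names differ, statement counts differ, boolean connective usage differs, the outputs never diverge.
One worked example (base=0, step=-3) — score: total = 15; count = 4; (((-step) + min(base, 3)) == (total + base)) -> false; step = -15; total = 15; return 60; score_new: scale = 9; total = 15; count = 4; (not (((-step) + min(base, 3)) == (total + base))) -> true; step = -15; total = 15; return 60; agreement on 60.
Every one of the 48 inputs gives matching results.
verdict: equivalent


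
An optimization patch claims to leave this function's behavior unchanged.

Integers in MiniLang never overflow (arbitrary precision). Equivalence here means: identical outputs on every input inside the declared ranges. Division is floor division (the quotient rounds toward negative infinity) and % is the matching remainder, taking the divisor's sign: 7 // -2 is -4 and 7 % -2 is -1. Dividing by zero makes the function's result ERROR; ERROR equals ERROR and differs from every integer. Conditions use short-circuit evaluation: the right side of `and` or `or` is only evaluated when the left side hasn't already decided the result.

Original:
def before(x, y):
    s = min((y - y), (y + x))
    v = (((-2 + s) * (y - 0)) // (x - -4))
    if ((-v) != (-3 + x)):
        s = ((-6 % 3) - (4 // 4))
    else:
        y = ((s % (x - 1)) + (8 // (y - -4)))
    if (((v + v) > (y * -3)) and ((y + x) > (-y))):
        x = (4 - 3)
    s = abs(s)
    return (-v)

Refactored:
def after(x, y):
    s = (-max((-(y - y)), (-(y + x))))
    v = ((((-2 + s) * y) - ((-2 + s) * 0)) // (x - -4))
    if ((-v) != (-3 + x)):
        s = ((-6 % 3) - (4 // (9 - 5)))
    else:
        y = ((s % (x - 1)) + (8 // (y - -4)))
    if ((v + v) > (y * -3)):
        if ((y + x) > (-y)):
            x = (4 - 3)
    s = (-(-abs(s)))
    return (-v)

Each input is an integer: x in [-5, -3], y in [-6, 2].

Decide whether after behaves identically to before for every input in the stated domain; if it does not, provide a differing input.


The two are interchangeable: branching structure differs, plus statement counts differ, plus arithmetic usage differs, plus min/max/abs usage differs, plus constant usage differs, plus boolean connective usage differs, and every declared input agrees.
One worked example (x=-4, y=-3) — before: s=-7, then a zero divisor aborts: ERROR; after: s=-7, then a zero divisor aborts: ERROR; agreement on ERROR.
Sweeping the whole domain (27 inputs) finds no disagreement.
verdict: equivalent


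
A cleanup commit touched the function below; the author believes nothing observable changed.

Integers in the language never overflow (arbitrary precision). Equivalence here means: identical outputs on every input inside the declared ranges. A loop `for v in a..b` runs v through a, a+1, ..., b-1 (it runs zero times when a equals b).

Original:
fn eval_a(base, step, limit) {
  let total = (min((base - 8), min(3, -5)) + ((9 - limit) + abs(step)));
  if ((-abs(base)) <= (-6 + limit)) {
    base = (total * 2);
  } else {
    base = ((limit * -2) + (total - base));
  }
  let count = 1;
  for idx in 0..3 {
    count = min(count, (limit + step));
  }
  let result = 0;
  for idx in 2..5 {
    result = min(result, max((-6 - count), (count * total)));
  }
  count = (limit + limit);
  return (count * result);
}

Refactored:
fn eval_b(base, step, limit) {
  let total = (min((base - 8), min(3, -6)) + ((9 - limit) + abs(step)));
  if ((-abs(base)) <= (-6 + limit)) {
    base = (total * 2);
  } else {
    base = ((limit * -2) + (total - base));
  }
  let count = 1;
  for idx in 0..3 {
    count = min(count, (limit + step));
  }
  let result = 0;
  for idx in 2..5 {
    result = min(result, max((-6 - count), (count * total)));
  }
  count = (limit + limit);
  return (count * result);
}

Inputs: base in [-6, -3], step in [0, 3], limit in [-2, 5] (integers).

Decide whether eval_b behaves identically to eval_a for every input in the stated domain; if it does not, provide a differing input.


The edit looks behavioral (`-5` became `-6`), but over these ranges it never changes the outcome.
Spot check at base=-3, step=0, limit=3 — eval_a: total = -5; ((-abs(base)) <= (-6 + limit)) -> true; base = -10; count = 1; [idx=0]; count = 1; [idx=1]; count = 1; [idx=2]; count = 1; result = 0; [idx=2]; result = -5; [idx=3]; result = -5; [idx=4]; result = -5; count = 6; return -30. eval_b: total = -5; ((-abs(base)) <= (-6 + limit)) -> true; base = -10; count = 1; [idx=0]; count = 1; [idx=1]; count = 1; [idx=2]; count = 1; result = 0; [idx=2]; result = -5; [idx=3]; result = -5; [idx=4]; result = -5; count = 6; return -30. Both give -30.
An exhaustive pass over the 128 declared inputs shows identical outputs.
verdict: equivalent


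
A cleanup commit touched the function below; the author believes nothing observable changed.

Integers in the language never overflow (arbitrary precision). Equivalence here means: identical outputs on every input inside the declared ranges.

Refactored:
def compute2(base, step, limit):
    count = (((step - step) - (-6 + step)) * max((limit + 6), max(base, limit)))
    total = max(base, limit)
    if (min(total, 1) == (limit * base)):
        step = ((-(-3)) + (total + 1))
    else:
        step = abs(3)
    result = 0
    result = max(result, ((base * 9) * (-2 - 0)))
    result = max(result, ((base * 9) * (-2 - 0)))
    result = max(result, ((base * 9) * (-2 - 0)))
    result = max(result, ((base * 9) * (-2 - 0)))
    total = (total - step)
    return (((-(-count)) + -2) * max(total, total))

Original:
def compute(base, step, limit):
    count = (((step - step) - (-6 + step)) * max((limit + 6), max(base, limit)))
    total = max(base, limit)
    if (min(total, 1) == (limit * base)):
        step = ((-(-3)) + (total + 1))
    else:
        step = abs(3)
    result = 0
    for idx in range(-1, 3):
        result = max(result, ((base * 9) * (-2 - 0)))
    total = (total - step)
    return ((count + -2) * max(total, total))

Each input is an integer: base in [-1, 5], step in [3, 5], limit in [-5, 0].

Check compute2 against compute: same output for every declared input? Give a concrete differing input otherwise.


Equivalent — the differences include min/max/abs usage differs; constant usage differs; statement counts differ; loop structure differs; arithmetic usage differs; local variable names differ, yet no declared input distinguishes the two.
Tracing base=2, step=5, limit=-4: compute: count := 2 | total := 2 | (min(total, 1) == (limit * base)): false | step := 3 | result := 0 | iter idx=-1: | result := 0 | iter idx=0: | result := 0 | iter idx=1: | result := 0 | iter idx=2: | result := 0 | total := -1 | result 0 | compute2: count := 2 | total := 2 | (min(total, 1) == (limit * base)): false | step := 3 | result := 0 | result := 0 | result := 0 | result := 0 | result := 0 | total := -1 | result 0 — matching result 0.
An exhaustive pass over the 126 declared inputs shows identical outputs.
verdict: equivalent


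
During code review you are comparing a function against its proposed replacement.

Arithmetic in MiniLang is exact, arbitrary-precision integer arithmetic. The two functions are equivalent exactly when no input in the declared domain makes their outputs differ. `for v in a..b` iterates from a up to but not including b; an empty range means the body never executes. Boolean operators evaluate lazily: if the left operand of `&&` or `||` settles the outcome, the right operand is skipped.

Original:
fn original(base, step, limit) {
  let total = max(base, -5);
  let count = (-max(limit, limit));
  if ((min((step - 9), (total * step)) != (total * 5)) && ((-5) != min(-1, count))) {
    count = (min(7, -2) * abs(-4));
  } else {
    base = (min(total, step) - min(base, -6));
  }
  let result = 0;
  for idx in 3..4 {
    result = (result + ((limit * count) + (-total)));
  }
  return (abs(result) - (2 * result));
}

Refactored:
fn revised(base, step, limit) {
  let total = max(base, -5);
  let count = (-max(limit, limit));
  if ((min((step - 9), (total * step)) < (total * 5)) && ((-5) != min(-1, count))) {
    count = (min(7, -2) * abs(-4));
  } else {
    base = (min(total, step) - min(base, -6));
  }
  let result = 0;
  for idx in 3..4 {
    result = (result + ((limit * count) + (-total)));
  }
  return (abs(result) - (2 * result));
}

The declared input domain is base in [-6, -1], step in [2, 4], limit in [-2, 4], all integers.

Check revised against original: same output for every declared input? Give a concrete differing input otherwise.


Not equivalent: base=-6, step=2, limit=-2 separates them (-21 vs -1).
original: total=-5, then count=2, then ((min((step - 9), (total * step)) != (total * 5)) && ((-5) != min(-1, count))) is true, then count=-8, then result=0, then (idx=3), then result=21, then returns -21
revised: total=-5, then count=2, then ((min((step - 9), (total * step)) < (total * 5)) && ((-5) != min(-1, count))) is false, then base=1, then result=0, then (idx=3), then result=1, then returns -1
verdict: not equivalent; witness: base=-6, step=2, limit=-2


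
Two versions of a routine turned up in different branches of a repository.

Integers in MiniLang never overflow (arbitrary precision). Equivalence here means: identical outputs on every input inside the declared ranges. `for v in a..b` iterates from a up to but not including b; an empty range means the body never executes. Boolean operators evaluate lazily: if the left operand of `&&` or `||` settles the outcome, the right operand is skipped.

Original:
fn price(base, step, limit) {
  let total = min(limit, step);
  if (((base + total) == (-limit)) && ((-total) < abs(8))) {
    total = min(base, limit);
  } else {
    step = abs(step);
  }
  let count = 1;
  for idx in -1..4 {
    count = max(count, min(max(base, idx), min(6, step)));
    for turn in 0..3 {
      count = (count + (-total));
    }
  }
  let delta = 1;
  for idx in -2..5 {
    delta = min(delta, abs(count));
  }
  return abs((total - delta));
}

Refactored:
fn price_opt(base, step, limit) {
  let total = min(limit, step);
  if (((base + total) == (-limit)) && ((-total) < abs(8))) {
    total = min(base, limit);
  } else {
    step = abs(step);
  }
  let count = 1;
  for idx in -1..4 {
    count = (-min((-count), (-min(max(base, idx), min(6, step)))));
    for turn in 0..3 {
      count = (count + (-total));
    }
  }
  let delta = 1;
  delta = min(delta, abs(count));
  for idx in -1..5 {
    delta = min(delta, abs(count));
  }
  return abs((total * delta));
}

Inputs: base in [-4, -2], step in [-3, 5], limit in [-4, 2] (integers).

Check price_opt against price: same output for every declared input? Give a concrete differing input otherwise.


On input base=-4, step=-3, limit=-4, price returns 5 while price_opt returns 4.
verdict: not equivalent; witness: base=-4, step=-3, limit=-4


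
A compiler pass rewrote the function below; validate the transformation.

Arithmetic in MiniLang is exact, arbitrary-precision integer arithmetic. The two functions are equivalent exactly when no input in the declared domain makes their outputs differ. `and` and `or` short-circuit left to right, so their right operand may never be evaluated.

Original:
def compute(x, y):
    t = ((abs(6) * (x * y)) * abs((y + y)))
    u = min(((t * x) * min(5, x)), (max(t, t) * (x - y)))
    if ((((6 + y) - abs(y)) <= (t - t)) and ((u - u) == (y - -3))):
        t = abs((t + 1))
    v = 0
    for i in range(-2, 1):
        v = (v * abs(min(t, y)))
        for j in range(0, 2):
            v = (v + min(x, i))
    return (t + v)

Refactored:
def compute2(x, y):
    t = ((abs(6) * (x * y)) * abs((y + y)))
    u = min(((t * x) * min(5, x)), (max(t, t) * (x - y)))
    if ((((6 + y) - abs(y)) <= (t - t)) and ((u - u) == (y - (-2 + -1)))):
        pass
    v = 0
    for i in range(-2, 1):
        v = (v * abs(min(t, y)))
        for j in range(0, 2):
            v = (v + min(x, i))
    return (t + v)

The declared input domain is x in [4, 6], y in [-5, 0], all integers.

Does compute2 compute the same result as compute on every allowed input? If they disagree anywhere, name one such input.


Take x=4, y=-3.
compute: t becomes -432; next u becomes -6912; next ((((6 + y) - abs(y)) <= (t - t)) and ((u - u) == (y - -3))) evaluates to true; next t becomes 431; next v becomes 0; next at i=-2:; next v becomes 0; next at j=0:; next v becomes -2; next at j=1:; next v becomes -4; next at i=-1:; next v becomes -12; next at j=0:; next v becomes -13; next at j=1:; next v becomes -14; next at i=0:; next v becomes -42; next at j=0:; next v becomes -42; next at j=1:; next v becomes -42; next final value 389
compute2: t becomes -432; next u becomes -6912; next ((((6 + y) - abs(y)) <= (t - t)) and ((u - u) == (y - (-2 + -1)))) evaluates to true; next v becomes 0; next at i=-2:; next v becomes 0; next at j=0:; next v becomes -2; next at j=1:; next v becomes -4; next at i=-1:; next v becomes -1728; next at j=0:; next v becomes -1729; next at j=1:; next v becomes -1730; next at i=0:; next v becomes -747360; next at j=0:; next v becomes -747360; next at j=1:; next v becomes -747360; next final value -747792
389 and -747792 differ, so these are not the same function on this domain.
verdict: not equivalent; witness: x=4, y=-3
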